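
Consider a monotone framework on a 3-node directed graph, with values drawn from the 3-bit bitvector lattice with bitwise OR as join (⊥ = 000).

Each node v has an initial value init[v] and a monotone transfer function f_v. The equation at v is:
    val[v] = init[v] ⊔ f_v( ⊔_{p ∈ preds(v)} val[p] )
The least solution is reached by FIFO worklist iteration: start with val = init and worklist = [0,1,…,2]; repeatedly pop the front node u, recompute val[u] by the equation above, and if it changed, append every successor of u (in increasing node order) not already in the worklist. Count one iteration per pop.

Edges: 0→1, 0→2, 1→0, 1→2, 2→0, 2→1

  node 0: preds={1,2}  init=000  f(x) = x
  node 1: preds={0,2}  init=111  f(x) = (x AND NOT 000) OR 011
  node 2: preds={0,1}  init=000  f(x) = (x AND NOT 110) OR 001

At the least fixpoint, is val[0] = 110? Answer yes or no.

no

Iteration log — 5 steps:
  step 1. node 0  ⊔preds=111  new=111  old=000  +wl: 
  step 2. node 1  ⊔preds=111  new=111  stable
  step 3. node 2  ⊔preds=111  new=001  old=000  +wl: 0,1
  step 4. node 0  ⊔preds=111  new=111  stable
  step 5. node 1  ⊔preds=111  new=111  stable

Least fixpoint reached:
  node 0: 111
  node 1: 111
  node 2: 001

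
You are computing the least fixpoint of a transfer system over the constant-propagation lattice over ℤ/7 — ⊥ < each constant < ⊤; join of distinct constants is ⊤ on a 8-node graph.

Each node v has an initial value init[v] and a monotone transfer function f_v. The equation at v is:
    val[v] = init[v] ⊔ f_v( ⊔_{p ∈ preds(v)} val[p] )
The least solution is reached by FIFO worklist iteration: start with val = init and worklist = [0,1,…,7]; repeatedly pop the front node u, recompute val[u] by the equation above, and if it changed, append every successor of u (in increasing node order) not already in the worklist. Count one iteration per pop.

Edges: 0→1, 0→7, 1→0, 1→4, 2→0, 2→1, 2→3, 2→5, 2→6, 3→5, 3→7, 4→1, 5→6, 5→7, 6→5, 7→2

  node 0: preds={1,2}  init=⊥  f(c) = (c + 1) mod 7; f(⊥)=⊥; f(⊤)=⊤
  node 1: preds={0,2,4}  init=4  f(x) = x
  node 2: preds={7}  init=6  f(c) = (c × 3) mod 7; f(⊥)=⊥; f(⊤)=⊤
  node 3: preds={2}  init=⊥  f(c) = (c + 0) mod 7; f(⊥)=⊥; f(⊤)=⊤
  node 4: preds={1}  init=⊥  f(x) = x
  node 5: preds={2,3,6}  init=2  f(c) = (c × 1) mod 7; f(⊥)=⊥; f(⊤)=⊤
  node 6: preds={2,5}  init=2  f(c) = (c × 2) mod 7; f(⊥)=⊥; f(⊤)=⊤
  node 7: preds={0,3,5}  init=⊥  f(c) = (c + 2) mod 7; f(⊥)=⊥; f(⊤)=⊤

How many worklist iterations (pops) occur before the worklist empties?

Trace (18 dequeues):
  [1] u=0 | in ⊤ | out ⊤ | prev ⊥ | push {}
  [2] u=1 | in ⊤ | out ⊤ | prev 4 | push {0}
  [3] u=2 | in ⊥ | out 6 | ==
  [4] u=3 | in 6 | out 6 | prev ⊥ | push {}
  [5] u=4 | in ⊤ | out ⊤ | prev ⊥ | push {1}
  [6] u=5 | in ⊤ | out ⊤ | prev 2 | push {}
  [7] u=6 | in ⊤ | out ⊤ | prev 2 | push {5}
  [8] u=7 | in ⊤ | out ⊤ | prev ⊥ | push {2}
  [9] u=0 | in ⊤ | out ⊤ | ==
  [10] u=1 | in ⊤ | out ⊤ | ==
  [11] u=5 | in ⊤ | out ⊤ | ==
  [12] u=2 | in ⊤ | out ⊤ | prev 6 | push {0,1,3,5,6}
  [13] u=0 | in ⊤ | out ⊤ | ==
  [14] u=1 | in ⊤ | out ⊤ | ==
  [15] u=3 | in ⊤ | out ⊤ | prev 6 | push {7}
  [16] u=5 | in ⊤ | out ⊤ | ==
  [17] u=6 | in ⊤ | out ⊤ | ==
  [18] u=7 | in ⊤ | out ⊤ | ==

Converged values:
  [0] ⊤
  [1] ⊤
  [2] ⊤
  [3] ⊤
  [4] ⊤
  [5] ⊤
  [6] ⊤
  [7] ⊤

18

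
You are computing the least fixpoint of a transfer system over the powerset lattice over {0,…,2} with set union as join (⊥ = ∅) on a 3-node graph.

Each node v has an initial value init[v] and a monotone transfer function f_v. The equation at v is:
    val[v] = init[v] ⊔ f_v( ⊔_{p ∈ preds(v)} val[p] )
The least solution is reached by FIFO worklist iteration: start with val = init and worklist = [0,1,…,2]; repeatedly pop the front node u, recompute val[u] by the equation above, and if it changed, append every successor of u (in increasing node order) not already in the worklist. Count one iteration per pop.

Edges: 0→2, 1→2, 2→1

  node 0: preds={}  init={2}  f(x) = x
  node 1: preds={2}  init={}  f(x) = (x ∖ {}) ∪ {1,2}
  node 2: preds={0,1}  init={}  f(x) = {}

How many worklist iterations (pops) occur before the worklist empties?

Worklist (3 pops):
  #1 pop 0: in={} → {2} (no change)
  #2 pop 1: in={} → {1,2} (was {}); enqueue []
  #3 pop 2: in={1,2} → {} (no change)

Fixpoint:
  val[0] = {2}
  val[1] = {1,2}
  val[2] = {}

3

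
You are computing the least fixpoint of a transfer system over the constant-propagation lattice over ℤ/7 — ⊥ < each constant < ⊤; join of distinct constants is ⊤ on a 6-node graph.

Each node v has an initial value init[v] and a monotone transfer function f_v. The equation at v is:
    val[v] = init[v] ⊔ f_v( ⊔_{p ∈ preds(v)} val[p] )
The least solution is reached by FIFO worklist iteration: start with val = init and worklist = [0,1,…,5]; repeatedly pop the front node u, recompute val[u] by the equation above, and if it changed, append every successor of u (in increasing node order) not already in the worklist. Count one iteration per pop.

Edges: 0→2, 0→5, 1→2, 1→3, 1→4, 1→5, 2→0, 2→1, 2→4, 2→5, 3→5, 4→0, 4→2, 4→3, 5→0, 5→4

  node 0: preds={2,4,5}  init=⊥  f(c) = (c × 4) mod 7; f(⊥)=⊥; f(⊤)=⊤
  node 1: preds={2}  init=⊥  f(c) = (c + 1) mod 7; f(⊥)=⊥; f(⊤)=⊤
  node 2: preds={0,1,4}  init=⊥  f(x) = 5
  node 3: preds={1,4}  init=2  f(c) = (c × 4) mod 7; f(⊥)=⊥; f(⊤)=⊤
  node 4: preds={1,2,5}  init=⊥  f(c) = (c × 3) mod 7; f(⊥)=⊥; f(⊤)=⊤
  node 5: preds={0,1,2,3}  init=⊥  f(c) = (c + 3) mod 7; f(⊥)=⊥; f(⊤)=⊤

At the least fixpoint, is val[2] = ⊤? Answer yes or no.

no

Iteration log — 15 steps:
  step 1. node 0  ⊔preds=⊥  new=⊥  stable
  step 2. node 1  ⊔preds=⊥  new=⊥  stable
  step 3. node 2  ⊔preds=⊥  new=5  old=⊥  +wl: 0,1
  step 4. node 3  ⊔preds=⊥  new=2  stable
  step 5. node 4  ⊔preds=5  new=1  old=⊥  +wl: 2,3
  step 6. node 5  ⊔preds=⊤  new=⊤  old=⊥  +wl: 4
  step 7. node 0  ⊔preds=⊤  new=⊤  old=⊥  +wl: 5
  step 8. node 1  ⊔preds=5  new=6  old=⊥  +wl: 
  step 9. node 2  ⊔preds=⊤  new=5  stable
  step 10. node 3  ⊔preds=⊤  new=⊤  old=2  +wl: 
  step 11. node 4  ⊔preds=⊤  new=⊤  old=1  +wl: 0,2,3
  step 12. node 5  ⊔preds=⊤  new=⊤  stable
  step 13. node 0  ⊔preds=⊤  new=⊤  stable
  step 14. node 2  ⊔preds=⊤  new=5  stable
  step 15. node 3  ⊔preds=⊤  new=⊤  stable

Least fixpoint reached:
  node 0: ⊤
  node 1: 6
  node 2: 5
  node 3: ⊤
  node 4: ⊤
  node 5: ⊤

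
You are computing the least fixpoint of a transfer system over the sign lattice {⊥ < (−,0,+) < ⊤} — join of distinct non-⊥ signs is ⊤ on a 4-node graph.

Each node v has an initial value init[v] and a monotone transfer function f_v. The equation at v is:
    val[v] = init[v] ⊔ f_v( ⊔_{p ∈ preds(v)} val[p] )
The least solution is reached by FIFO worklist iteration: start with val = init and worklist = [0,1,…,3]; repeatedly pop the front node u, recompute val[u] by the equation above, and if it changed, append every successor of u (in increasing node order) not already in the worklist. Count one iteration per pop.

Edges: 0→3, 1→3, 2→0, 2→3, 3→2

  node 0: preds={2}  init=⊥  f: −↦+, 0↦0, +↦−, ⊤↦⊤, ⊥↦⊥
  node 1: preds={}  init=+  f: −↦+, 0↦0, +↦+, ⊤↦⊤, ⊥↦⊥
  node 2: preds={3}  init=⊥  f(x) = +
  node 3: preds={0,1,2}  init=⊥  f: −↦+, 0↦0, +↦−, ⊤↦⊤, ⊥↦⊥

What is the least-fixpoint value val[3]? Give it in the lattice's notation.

Trace (8 dequeues):
  [1] u=0 | in ⊥ | out ⊥ | ==
  [2] u=1 | in ⊥ | out + | ==
  [3] u=2 | in ⊥ | out + | prev ⊥ | push {0}
  [4] u=3 | in + | out − | prev ⊥ | push {2}
  [5] u=0 | in + | out − | prev ⊥ | push {3}
  [6] u=2 | in − | out + | ==
  [7] u=3 | in ⊤ | out ⊤ | prev − | push {2}
  [8] u=2 | in ⊤ | out + | ==

Converged values:
  [0] −
  [1] +
  [2] +
  [3] ⊤

⊤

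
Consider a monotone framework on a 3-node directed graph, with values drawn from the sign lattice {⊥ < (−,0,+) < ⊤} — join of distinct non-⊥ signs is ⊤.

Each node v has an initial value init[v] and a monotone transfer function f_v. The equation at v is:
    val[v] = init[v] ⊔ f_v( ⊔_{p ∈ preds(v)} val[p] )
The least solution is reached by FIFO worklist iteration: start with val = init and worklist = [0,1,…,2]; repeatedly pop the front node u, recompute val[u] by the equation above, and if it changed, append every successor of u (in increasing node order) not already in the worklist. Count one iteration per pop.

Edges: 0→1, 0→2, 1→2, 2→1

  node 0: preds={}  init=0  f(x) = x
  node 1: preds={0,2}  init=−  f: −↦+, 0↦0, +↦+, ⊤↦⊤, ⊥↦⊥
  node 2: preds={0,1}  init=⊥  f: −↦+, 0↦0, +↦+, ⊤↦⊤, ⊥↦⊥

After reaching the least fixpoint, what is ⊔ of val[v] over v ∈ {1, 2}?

⊤

Iteration log — 4 steps:
  step 1. node 0  ⊔preds=⊥  new=0  stable
  step 2. node 1  ⊔preds=0  new=⊤  old=−  +wl: 
  step 3. node 2  ⊔preds=⊤  new=⊤  old=⊥  +wl: 1
  step 4. node 1  ⊔preds=⊤  new=⊤  stable

Least fixpoint reached:
  node 0: 0
  node 1: ⊤
  node 2: ⊤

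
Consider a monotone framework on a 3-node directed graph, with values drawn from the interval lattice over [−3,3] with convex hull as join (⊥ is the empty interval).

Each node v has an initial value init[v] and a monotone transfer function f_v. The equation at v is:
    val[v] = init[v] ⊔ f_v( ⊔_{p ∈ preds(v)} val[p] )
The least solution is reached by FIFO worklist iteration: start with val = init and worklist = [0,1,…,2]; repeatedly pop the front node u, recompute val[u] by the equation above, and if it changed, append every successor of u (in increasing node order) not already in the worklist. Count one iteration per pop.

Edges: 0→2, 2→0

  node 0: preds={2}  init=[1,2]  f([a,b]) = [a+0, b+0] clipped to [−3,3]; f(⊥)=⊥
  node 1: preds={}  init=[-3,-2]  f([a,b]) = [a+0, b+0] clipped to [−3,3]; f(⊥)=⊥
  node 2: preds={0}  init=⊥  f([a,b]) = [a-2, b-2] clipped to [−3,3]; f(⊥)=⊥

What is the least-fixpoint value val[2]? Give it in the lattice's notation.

Worklist (7 pops):
  #1 pop 0: in=⊥ → [1,2] (no change)
  #2 pop 1: in=⊥ → [-3,-2] (no change)
  #3 pop 2: in=[1,2] → [-1,0] (was ⊥); enqueue [0]
  #4 pop 0: in=[-1,0] → [-1,2] (was [1,2]); enqueue [2]
  #5 pop 2: in=[-1,2] → [-3,0] (was [-1,0]); enqueue [0]
  #6 pop 0: in=[-3,0] → [-3,2] (was [-1,2]); enqueue [2]
  #7 pop 2: in=[-3,2] → [-3,0] (no change)

Fixpoint:
  val[0] = [-3,2]
  val[1] = [-3,-2]
  val[2] = [-3,0]

[-3,0]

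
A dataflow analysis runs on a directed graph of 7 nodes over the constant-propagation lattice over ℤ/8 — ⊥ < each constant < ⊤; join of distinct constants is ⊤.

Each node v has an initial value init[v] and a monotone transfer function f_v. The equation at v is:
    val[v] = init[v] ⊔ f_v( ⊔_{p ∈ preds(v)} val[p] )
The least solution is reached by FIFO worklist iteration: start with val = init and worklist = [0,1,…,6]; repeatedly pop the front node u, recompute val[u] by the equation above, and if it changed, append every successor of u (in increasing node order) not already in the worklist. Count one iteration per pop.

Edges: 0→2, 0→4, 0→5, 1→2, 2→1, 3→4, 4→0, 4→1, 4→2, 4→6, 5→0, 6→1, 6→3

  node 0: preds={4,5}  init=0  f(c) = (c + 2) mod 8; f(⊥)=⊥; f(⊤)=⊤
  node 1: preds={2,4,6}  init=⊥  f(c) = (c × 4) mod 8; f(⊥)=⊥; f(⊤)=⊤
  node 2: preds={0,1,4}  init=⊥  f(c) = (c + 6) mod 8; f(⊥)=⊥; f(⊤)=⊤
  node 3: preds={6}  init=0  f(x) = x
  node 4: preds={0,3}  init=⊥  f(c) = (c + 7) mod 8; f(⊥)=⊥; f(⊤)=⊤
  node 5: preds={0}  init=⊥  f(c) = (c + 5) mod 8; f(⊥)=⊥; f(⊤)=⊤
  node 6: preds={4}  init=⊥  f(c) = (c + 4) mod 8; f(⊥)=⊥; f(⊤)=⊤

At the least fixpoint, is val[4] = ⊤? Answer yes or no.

yes

Worklist (19 pops):
  #1 pop 0: in=⊥ → 0 (no change)
  #2 pop 1: in=⊥ → ⊥ (no change)
  #3 pop 2: in=0 → 6 (was ⊥); enqueue [1]
  #4 pop 3: in=⊥ → 0 (no change)
  #5 pop 4: in=0 → 7 (was ⊥); enqueue [0,2]
  #6 pop 5: in=0 → 5 (was ⊥); enqueue []
  #7 pop 6: in=7 → 3 (was ⊥); enqueue [3]
  #8 pop 1: in=⊤ → ⊤ (was ⊥); enqueue []
  #9 pop 0: in=⊤ → ⊤ (was 0); enqueue [4,5]
  #10 pop 2: in=⊤ → ⊤ (was 6); enqueue [1]
  #11 pop 3: in=3 → ⊤ (was 0); enqueue []
  #12 pop 4: in=⊤ → ⊤ (was 7); enqueue [0,2,6]
  #13 pop 5: in=⊤ → ⊤ (was 5); enqueue []
  #14 pop 1: in=⊤ → ⊤ (no change)
  #15 pop 0: in=⊤ → ⊤ (no change)
  #16 pop 2: in=⊤ → ⊤ (no change)
  #17 pop 6: in=⊤ → ⊤ (was 3); enqueue [1,3]
  #18 pop 1: in=⊤ → ⊤ (no change)
  #19 pop 3: in=⊤ → ⊤ (no change)

Fixpoint:
  val[0] = ⊤
  val[1] = ⊤
  val[2] = ⊤
  val[3] = ⊤
  val[4] = ⊤
  val[5] = ⊤
  val[6] = ⊤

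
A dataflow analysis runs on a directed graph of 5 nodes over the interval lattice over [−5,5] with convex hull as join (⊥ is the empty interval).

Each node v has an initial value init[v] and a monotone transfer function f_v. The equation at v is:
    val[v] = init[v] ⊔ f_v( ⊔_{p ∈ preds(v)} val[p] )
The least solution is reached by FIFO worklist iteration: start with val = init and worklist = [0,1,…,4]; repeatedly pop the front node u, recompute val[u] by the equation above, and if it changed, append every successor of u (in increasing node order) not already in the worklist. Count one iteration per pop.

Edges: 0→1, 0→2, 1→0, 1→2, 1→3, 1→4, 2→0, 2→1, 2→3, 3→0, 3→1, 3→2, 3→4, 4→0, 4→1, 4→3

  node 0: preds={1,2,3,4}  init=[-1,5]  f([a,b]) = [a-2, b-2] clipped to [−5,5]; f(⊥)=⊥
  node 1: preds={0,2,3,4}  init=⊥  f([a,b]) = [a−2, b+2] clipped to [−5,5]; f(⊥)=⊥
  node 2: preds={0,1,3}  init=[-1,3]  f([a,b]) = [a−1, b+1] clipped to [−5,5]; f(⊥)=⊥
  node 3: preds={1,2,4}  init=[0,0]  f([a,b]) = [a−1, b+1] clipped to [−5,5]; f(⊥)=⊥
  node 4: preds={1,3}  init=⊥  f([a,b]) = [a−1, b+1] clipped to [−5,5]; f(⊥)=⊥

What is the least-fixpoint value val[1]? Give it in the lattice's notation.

Iteration log — 9 steps:
  step 1. node 0  ⊔preds=[-1,3]  new=[-3,5]  old=[-1,5]  +wl: 
  step 2. node 1  ⊔preds=[-3,5]  new=[-5,5]  old=⊥  +wl: 0
  step 3. node 2  ⊔preds=[-5,5]  new=[-5,5]  old=[-1,3]  +wl: 1
  step 4. node 3  ⊔preds=[-5,5]  new=[-5,5]  old=[0,0]  +wl: 2
  step 5. node 4  ⊔preds=[-5,5]  new=[-5,5]  old=⊥  +wl: 3
  step 6. node 0  ⊔preds=[-5,5]  new=[-5,5]  old=[-3,5]  +wl: 
  step 7. node 1  ⊔preds=[-5,5]  new=[-5,5]  stable
  step 8. node 2  ⊔preds=[-5,5]  new=[-5,5]  stable
  step 9. node 3  ⊔preds=[-5,5]  new=[-5,5]  stable

Least fixpoint reached:
  node 0: [-5,5]
  node 1: [-5,5]
  node 2: [-5,5]
  node 3: [-5,5]
  node 4: [-5,5]

[-5,5]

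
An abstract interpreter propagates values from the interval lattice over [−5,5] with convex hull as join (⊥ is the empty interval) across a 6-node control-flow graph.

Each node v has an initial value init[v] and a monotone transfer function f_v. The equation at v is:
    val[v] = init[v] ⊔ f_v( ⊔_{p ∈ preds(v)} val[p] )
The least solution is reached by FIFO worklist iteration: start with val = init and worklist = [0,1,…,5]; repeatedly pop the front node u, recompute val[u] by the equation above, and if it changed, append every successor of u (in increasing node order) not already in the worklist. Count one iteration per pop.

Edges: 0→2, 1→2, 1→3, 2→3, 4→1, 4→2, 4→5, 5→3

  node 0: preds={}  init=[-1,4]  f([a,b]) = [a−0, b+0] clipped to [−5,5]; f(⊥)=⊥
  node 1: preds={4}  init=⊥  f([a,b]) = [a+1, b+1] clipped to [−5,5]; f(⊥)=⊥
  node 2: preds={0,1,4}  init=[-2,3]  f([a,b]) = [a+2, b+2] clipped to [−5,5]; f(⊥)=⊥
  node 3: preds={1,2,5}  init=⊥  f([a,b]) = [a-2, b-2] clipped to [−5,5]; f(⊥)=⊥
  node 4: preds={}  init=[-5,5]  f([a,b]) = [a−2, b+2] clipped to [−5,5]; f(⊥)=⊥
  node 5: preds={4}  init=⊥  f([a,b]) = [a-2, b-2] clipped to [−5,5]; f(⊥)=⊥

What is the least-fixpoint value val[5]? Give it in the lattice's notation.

[-5,3]

Iteration log — 7 steps:
  step 1. node 0  ⊔preds=⊥  new=[-1,4]  stable
  step 2. node 1  ⊔preds=[-5,5]  new=[-4,5]  old=⊥  +wl: 
  step 3. node 2  ⊔preds=[-5,5]  new=[-3,5]  old=[-2,3]  +wl: 
  step 4. node 3  ⊔preds=[-4,5]  new=[-5,3]  old=⊥  +wl: 
  step 5. node 4  ⊔preds=⊥  new=[-5,5]  stable
  step 6. node 5  ⊔preds=[-5,5]  new=[-5,3]  old=⊥  +wl: 3
  step 7. node 3  ⊔preds=[-5,5]  new=[-5,3]  stable

Least fixpoint reached:
  node 0: [-1,4]
  node 1: [-4,5]
  node 2: [-3,5]
  node 3: [-5,3]
  node 4: [-5,5]
  node 5: [-5,3]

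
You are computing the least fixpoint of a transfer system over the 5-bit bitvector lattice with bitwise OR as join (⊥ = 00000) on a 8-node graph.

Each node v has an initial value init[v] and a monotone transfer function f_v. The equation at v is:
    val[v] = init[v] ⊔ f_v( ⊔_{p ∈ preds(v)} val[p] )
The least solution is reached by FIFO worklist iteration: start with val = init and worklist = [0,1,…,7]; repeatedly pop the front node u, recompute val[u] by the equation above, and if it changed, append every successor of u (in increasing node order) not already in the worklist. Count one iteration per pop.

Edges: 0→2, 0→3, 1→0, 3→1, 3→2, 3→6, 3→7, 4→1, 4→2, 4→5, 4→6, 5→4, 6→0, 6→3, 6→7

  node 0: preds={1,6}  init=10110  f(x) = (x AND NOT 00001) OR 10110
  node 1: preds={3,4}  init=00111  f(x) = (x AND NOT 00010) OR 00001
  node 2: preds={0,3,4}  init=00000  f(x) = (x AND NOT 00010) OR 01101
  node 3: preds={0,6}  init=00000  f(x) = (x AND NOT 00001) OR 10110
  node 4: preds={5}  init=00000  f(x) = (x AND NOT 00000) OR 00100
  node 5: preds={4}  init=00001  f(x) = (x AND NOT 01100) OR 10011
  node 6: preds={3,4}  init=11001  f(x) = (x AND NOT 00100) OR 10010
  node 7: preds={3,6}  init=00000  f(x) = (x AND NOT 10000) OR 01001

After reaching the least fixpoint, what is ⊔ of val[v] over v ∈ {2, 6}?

Worklist (17 pops):
  #1 pop 0: in=11111 → 11110 (was 10110); enqueue []
  #2 pop 1: in=00000 → 00111 (no change)
  #3 pop 2: in=11110 → 11101 (was 00000); enqueue []
  #4 pop 3: in=11111 → 11110 (was 00000); enqueue [1,2]
  #5 pop 4: in=00001 → 00101 (was 00000); enqueue []
  #6 pop 5: in=00101 → 10011 (was 00001); enqueue [4]
  #7 pop 6: in=11111 → 11011 (was 11001); enqueue [0,3]
  #8 pop 7: in=11111 → 01111 (was 00000); enqueue []
  #9 pop 1: in=11111 → 11111 (was 00111); enqueue []
  #10 pop 2: in=11111 → 11101 (no change)
  #11 pop 4: in=10011 → 10111 (was 00101); enqueue [1,2,5,6]
  #12 pop 0: in=11111 → 11110 (no change)
  #13 pop 3: in=11111 → 11110 (no change)
  #14 pop 1: in=11111 → 11111 (no change)
  #15 pop 2: in=11111 → 11101 (no change)
  #16 pop 5: in=10111 → 10011 (no change)
  #17 pop 6: in=11111 → 11011 (no change)

Fixpoint:
  val[0] = 11110
  val[1] = 11111
  val[2] = 11101
  val[3] = 11110
  val[4] = 10111
  val[5] = 10011
  val[6] = 11011
  val[7] = 01111

11111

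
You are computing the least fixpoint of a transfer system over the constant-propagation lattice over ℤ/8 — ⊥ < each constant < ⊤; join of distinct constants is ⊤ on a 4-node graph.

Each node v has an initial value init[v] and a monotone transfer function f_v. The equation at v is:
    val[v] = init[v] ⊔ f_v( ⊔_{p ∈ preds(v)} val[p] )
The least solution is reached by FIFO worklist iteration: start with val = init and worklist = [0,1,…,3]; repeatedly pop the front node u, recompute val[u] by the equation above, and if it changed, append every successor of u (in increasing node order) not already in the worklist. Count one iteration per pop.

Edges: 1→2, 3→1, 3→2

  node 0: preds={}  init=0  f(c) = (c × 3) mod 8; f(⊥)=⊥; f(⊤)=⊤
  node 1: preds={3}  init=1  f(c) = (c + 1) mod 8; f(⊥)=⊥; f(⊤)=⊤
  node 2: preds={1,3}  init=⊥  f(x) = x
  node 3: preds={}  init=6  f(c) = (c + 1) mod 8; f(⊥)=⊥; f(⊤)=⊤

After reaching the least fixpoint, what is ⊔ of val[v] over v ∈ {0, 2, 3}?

Trace (4 dequeues):
  [1] u=0 | in ⊥ | out 0 | ==
  [2] u=1 | in 6 | out ⊤ | prev 1 | push {}
  [3] u=2 | in ⊤ | out ⊤ | prev ⊥ | push {}
  [4] u=3 | in ⊥ | out 6 | ==

Converged values:
  [0] 0
  [1] ⊤
  [2] ⊤
  [3] 6

⊤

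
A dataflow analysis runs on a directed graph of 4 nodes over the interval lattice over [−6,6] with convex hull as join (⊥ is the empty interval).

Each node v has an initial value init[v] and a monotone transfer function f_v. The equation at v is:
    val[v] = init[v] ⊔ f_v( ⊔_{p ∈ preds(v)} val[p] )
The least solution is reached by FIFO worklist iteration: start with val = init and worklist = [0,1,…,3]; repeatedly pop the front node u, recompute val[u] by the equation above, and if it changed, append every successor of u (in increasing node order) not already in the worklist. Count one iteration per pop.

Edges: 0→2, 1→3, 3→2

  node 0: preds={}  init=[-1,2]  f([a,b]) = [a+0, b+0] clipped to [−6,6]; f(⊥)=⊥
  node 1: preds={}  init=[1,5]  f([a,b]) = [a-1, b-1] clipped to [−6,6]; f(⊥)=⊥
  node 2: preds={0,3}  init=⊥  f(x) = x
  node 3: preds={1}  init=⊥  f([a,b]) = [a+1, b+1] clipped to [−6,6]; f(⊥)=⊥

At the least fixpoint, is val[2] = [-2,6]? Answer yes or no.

no

Trace (5 dequeues):
  [1] u=0 | in ⊥ | out [-1,2] | ==
  [2] u=1 | in ⊥ | out [1,5] | ==
  [3] u=2 | in [-1,2] | out [-1,2] | prev ⊥ | push {}
  [4] u=3 | in [1,5] | out [2,6] | prev ⊥ | push {2}
  [5] u=2 | in [-1,6] | out [-1,6] | prev [-1,2] | push {}

Converged values:
  [0] [-1,2]
  [1] [1,5]
  [2] [-1,6]
  [3] [2,6]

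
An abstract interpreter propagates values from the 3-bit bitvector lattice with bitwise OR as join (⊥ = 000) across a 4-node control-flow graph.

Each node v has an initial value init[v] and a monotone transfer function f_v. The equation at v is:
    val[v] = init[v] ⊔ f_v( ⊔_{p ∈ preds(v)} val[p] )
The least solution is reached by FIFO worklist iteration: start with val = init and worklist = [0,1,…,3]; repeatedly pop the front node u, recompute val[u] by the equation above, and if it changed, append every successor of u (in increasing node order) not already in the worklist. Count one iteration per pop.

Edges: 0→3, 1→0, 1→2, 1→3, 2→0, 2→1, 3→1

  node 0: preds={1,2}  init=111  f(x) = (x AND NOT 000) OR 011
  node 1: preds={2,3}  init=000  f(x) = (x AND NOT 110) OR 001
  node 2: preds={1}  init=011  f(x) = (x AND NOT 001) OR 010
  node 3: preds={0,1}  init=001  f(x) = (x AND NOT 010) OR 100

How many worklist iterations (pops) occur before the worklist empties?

6

Trace (6 dequeues):
  [1] u=0 | in 011 | out 111 | ==
  [2] u=1 | in 011 | out 001 | prev 000 | push {0}
  [3] u=2 | in 001 | out 011 | ==
  [4] u=3 | in 111 | out 101 | prev 001 | push {1}
  [5] u=0 | in 011 | out 111 | ==
  [6] u=1 | in 111 | out 001 | ==

Converged values:
  [0] 111
  [1] 001
  [2] 011
  [3] 101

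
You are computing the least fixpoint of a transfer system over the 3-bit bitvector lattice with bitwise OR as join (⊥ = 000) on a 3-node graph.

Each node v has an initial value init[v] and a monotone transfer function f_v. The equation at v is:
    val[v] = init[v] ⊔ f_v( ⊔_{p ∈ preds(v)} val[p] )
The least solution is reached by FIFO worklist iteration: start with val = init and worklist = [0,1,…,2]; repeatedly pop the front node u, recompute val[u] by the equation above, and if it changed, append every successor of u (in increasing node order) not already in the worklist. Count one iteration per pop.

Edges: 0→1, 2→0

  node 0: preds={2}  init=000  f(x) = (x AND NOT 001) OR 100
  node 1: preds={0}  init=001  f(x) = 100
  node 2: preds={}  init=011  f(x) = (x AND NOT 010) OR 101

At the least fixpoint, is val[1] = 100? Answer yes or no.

no

Worklist (4 pops):
  #1 pop 0: in=011 → 110 (was 000); enqueue []
  #2 pop 1: in=110 → 101 (was 001); enqueue []
  #3 pop 2: in=000 → 111 (was 011); enqueue [0]
  #4 pop 0: in=111 → 110 (no change)

Fixpoint:
  val[0] = 110
  val[1] = 101
  val[2] = 111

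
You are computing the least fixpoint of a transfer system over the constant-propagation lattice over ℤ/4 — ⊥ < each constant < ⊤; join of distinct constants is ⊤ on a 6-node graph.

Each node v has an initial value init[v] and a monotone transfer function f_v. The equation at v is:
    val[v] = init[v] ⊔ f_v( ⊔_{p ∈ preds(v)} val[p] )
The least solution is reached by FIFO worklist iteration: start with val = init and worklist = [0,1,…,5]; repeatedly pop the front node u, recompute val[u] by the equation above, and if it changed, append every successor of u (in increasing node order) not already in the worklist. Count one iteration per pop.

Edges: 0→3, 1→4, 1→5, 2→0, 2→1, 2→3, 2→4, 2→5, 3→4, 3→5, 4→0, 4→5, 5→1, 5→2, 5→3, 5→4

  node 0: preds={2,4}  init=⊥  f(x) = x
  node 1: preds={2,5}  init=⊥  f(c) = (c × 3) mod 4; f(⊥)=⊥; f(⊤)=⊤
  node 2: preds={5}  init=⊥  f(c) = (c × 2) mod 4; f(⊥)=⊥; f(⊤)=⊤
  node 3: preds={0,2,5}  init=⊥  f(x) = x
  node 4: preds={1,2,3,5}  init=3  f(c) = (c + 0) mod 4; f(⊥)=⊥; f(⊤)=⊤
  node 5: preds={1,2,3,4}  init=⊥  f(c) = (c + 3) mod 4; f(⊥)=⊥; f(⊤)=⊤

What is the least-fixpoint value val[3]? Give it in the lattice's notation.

Worklist (19 pops):
  #1 pop 0: in=3 → 3 (was ⊥); enqueue []
  #2 pop 1: in=⊥ → ⊥ (no change)
  #3 pop 2: in=⊥ → ⊥ (no change)
  #4 pop 3: in=3 → 3 (was ⊥); enqueue []
  #5 pop 4: in=3 → 3 (no change)
  #6 pop 5: in=3 → 2 (was ⊥); enqueue [1,2,3,4]
  #7 pop 1: in=2 → 2 (was ⊥); enqueue [5]
  #8 pop 2: in=2 → 0 (was ⊥); enqueue [0,1]
  #9 pop 3: in=⊤ → ⊤ (was 3); enqueue []
  #10 pop 4: in=⊤ → ⊤ (was 3); enqueue []
  #11 pop 5: in=⊤ → ⊤ (was 2); enqueue [2,3,4]
  #12 pop 0: in=⊤ → ⊤ (was 3); enqueue []
  #13 pop 1: in=⊤ → ⊤ (was 2); enqueue [5]
  #14 pop 2: in=⊤ → ⊤ (was 0); enqueue [0,1]
  #15 pop 3: in=⊤ → ⊤ (no change)
  #16 pop 4: in=⊤ → ⊤ (no change)
  #17 pop 5: in=⊤ → ⊤ (no change)
  #18 pop 0: in=⊤ → ⊤ (no change)
  #19 pop 1: in=⊤ → ⊤ (no change)

Fixpoint:
  val[0] = ⊤
  val[1] = ⊤
  val[2] = ⊤
  val[3] = ⊤
  val[4] = ⊤
  val[5] = ⊤

⊤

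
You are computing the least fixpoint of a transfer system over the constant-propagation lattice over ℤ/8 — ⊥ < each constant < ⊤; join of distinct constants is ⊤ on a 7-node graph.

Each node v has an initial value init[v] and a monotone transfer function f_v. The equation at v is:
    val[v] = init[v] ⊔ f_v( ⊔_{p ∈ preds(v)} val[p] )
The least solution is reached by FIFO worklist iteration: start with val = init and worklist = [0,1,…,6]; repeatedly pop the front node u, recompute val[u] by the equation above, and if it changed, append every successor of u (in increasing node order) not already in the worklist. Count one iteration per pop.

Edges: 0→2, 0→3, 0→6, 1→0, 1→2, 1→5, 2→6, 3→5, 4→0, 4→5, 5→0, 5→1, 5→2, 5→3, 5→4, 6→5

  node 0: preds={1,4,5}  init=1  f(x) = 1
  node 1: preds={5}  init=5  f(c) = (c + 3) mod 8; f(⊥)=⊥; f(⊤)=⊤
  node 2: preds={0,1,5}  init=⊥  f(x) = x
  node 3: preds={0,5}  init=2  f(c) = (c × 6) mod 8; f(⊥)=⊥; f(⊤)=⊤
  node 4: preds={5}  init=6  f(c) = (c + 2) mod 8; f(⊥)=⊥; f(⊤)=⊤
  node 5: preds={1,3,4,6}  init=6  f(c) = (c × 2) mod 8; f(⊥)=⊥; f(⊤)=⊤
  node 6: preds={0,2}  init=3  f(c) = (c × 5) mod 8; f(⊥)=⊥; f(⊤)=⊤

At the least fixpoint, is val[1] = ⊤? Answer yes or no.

yes

Worklist (13 pops):
  #1 pop 0: in=⊤ → 1 (no change)
  #2 pop 1: in=6 → ⊤ (was 5); enqueue [0]
  #3 pop 2: in=⊤ → ⊤ (was ⊥); enqueue []
  #4 pop 3: in=⊤ → ⊤ (was 2); enqueue []
  #5 pop 4: in=6 → ⊤ (was 6); enqueue []
  #6 pop 5: in=⊤ → ⊤ (was 6); enqueue [1,2,3,4]
  #7 pop 6: in=⊤ → ⊤ (was 3); enqueue [5]
  #8 pop 0: in=⊤ → 1 (no change)
  #9 pop 1: in=⊤ → ⊤ (no change)
  #10 pop 2: in=⊤ → ⊤ (no change)
  #11 pop 3: in=⊤ → ⊤ (no change)
  #12 pop 4: in=⊤ → ⊤ (no change)
  #13 pop 5: in=⊤ → ⊤ (no change)

Fixpoint:
  val[0] = 1
  val[1] = ⊤
  val[2] = ⊤
  val[3] = ⊤
  val[4] = ⊤
  val[5] = ⊤
  val[6] = ⊤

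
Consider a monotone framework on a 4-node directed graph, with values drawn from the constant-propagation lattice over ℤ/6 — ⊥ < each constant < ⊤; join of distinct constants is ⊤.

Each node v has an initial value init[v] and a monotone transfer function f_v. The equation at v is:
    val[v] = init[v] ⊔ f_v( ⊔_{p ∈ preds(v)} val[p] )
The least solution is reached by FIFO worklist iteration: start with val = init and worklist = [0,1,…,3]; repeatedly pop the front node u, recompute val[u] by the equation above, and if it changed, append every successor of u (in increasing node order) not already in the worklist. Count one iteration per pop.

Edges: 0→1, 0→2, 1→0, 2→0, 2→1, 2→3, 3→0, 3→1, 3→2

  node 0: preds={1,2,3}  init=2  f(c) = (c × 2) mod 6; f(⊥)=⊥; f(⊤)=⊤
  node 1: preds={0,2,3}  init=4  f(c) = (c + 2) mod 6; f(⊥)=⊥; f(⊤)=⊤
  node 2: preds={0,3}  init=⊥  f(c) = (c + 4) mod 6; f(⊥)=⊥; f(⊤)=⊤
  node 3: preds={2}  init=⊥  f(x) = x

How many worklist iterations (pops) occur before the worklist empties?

13

Iteration log — 13 steps:
  step 1. node 0  ⊔preds=4  new=2  stable
  step 2. node 1  ⊔preds=2  new=4  stable
  step 3. node 2  ⊔preds=2  new=0  old=⊥  +wl: 0,1
  step 4. node 3  ⊔preds=0  new=0  old=⊥  +wl: 2
  step 5. node 0  ⊔preds=⊤  new=⊤  old=2  +wl: 
  step 6. node 1  ⊔preds=⊤  new=⊤  old=4  +wl: 0
  step 7. node 2  ⊔preds=⊤  new=⊤  old=0  +wl: 1,3
  step 8. node 0  ⊔preds=⊤  new=⊤  stable
  step 9. node 1  ⊔preds=⊤  new=⊤  stable
  step 10. node 3  ⊔preds=⊤  new=⊤  old=0  +wl: 0,1,2
  step 11. node 0  ⊔preds=⊤  new=⊤  stable
  step 12. node 1  ⊔preds=⊤  new=⊤  stable
  step 13. node 2  ⊔preds=⊤  new=⊤  stable

Least fixpoint reached:
  node 0: ⊤
  node 1: ⊤
  node 2: ⊤
  node 3: ⊤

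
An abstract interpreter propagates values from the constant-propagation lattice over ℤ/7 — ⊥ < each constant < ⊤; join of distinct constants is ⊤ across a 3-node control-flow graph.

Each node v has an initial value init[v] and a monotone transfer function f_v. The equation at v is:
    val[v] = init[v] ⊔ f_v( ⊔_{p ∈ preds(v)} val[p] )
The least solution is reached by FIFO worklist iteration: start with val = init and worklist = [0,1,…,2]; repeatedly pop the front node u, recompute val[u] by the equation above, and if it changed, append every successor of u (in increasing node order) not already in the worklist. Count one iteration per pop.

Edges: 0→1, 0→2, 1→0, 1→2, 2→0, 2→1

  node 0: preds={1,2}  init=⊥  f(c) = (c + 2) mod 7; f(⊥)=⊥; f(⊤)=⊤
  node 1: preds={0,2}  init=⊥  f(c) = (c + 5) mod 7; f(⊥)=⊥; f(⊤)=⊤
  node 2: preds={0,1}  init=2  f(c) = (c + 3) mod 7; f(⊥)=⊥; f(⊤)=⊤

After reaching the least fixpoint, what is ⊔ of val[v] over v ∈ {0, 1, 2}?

⊤

Worklist (6 pops):
  #1 pop 0: in=2 → 4 (was ⊥); enqueue []
  #2 pop 1: in=⊤ → ⊤ (was ⊥); enqueue [0]
  #3 pop 2: in=⊤ → ⊤ (was 2); enqueue [1]
  #4 pop 0: in=⊤ → ⊤ (was 4); enqueue [2]
  #5 pop 1: in=⊤ → ⊤ (no change)
  #6 pop 2: in=⊤ → ⊤ (no change)

Fixpoint:
  val[0] = ⊤
  val[1] = ⊤
  val[2] = ⊤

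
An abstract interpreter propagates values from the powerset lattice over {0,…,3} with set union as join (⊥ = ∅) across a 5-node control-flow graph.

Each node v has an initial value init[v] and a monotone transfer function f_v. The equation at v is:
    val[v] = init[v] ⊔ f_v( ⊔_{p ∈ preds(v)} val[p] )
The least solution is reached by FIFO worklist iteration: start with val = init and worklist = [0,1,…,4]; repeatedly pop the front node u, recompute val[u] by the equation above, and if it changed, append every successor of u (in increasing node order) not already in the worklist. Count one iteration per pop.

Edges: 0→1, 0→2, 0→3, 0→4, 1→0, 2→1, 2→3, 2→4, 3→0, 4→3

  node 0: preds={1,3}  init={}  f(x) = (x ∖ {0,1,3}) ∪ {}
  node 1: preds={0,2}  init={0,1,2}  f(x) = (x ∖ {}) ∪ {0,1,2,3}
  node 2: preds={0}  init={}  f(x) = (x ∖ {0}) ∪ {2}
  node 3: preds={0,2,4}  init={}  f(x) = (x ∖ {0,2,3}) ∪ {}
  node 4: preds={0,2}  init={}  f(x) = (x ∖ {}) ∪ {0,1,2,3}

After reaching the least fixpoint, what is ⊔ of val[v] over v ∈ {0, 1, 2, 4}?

{0,1,2,3}

Trace (9 dequeues):
  [1] u=0 | in {0,1,2} | out {2} | prev {} | push {}
  [2] u=1 | in {2} | out {0,1,2,3} | prev {0,1,2} | push {0}
  [3] u=2 | in {2} | out {2} | prev {} | push {1}
  [4] u=3 | in {2} | out {} | ==
  [5] u=4 | in {2} | out {0,1,2,3} | prev {} | push {3}
  [6] u=0 | in {0,1,2,3} | out {2} | ==
  [7] u=1 | in {2} | out {0,1,2,3} | ==
  [8] u=3 | in {0,1,2,3} | out {1} | prev {} | push {0}
  [9] u=0 | in {0,1,2,3} | out {2} | ==

Converged values:
  [0] {2}
  [1] {0,1,2,3}
  [2] {2}
  [3] {1}
  [4] {0,1,2,3}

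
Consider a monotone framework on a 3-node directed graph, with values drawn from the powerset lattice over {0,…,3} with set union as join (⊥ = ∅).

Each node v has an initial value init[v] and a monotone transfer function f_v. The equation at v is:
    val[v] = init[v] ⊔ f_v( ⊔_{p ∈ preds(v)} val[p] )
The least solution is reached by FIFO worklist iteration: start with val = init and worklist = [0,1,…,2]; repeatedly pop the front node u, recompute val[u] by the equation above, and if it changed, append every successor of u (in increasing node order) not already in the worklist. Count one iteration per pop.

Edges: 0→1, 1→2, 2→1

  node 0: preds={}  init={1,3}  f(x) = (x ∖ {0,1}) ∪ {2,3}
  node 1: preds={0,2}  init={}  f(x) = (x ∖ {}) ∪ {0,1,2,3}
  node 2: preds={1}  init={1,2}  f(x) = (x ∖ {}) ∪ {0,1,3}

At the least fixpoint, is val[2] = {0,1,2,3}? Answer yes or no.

Worklist (4 pops):
  #1 pop 0: in={} → {1,2,3} (was {1,3}); enqueue []
  #2 pop 1: in={1,2,3} → {0,1,2,3} (was {}); enqueue []
  #3 pop 2: in={0,1,2,3} → {0,1,2,3} (was {1,2}); enqueue [1]
  #4 pop 1: in={0,1,2,3} → {0,1,2,3} (no change)

Fixpoint:
  val[0] = {1,2,3}
  val[1] = {0,1,2,3}
  val[2] = {0,1,2,3}

yes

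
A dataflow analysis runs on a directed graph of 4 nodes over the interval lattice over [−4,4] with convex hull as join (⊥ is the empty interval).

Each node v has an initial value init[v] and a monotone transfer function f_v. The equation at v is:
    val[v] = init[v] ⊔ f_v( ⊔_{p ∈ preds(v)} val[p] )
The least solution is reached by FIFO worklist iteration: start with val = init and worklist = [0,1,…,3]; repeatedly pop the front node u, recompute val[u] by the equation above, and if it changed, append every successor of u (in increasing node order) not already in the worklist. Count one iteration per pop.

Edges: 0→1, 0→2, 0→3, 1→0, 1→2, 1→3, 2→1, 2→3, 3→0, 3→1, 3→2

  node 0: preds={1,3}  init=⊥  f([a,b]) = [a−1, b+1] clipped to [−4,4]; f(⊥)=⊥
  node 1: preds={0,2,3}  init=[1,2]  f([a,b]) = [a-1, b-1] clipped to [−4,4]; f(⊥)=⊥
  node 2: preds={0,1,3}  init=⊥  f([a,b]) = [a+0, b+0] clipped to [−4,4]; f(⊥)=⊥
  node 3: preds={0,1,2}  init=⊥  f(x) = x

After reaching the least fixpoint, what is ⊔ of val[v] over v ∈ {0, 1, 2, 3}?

[-4,4]

Iteration log — 15 steps:
  step 1. node 0  ⊔preds=[1,2]  new=[0,3]  old=⊥  +wl: 
  step 2. node 1  ⊔preds=[0,3]  new=[-1,2]  old=[1,2]  +wl: 0
  step 3. node 2  ⊔preds=[-1,3]  new=[-1,3]  old=⊥  +wl: 1
  step 4. node 3  ⊔preds=[-1,3]  new=[-1,3]  old=⊥  +wl: 2
  step 5. node 0  ⊔preds=[-1,3]  new=[-2,4]  old=[0,3]  +wl: 3
  step 6. node 1  ⊔preds=[-2,4]  new=[-3,3]  old=[-1,2]  +wl: 0
  step 7. node 2  ⊔preds=[-3,4]  new=[-3,4]  old=[-1,3]  +wl: 1
  step 8. node 3  ⊔preds=[-3,4]  new=[-3,4]  old=[-1,3]  +wl: 2
  step 9. node 0  ⊔preds=[-3,4]  new=[-4,4]  old=[-2,4]  +wl: 3
  step 10. node 1  ⊔preds=[-4,4]  new=[-4,3]  old=[-3,3]  +wl: 0
  step 11. node 2  ⊔preds=[-4,4]  new=[-4,4]  old=[-3,4]  +wl: 1
  step 12. node 3  ⊔preds=[-4,4]  new=[-4,4]  old=[-3,4]  +wl: 2
  step 13. node 0  ⊔preds=[-4,4]  new=[-4,4]  stable
  step 14. node 1  ⊔preds=[-4,4]  new=[-4,3]  stable
  step 15. node 2  ⊔preds=[-4,4]  new=[-4,4]  stable

Least fixpoint reached:
  node 0: [-4,4]
  node 1: [-4,3]
  node 2: [-4,4]
  node 3: [-4,4]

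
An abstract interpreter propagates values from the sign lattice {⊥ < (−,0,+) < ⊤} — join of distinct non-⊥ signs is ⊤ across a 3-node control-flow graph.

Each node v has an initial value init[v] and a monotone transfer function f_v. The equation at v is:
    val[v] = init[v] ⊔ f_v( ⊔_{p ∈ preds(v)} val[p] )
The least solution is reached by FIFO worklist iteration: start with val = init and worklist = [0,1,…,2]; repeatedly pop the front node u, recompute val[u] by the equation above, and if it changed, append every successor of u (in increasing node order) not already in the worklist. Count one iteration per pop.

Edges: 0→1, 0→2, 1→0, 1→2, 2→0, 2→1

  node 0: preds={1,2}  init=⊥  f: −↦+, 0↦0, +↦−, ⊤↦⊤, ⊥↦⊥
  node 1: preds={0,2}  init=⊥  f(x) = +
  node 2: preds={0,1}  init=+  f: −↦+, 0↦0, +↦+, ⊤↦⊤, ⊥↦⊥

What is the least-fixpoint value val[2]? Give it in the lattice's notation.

Trace (6 dequeues):
  [1] u=0 | in + | out − | prev ⊥ | push {}
  [2] u=1 | in ⊤ | out + | prev ⊥ | push {0}
  [3] u=2 | in ⊤ | out ⊤ | prev + | push {1}
  [4] u=0 | in ⊤ | out ⊤ | prev − | push {2}
  [5] u=1 | in ⊤ | out + | ==
  [6] u=2 | in ⊤ | out ⊤ | ==

Converged values:
  [0] ⊤
  [1] +
  [2] ⊤

⊤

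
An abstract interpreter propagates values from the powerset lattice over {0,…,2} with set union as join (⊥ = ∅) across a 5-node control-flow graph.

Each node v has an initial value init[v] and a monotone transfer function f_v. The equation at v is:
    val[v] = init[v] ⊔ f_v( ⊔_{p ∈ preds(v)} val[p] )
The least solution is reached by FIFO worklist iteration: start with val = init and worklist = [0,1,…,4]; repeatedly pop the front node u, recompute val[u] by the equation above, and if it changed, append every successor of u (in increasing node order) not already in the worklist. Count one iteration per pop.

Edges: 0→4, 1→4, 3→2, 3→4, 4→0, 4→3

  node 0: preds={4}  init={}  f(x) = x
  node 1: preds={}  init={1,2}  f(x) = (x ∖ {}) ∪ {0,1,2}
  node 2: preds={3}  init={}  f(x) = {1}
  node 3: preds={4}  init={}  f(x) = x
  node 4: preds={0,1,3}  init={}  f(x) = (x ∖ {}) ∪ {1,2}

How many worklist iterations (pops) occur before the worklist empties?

Worklist (9 pops):
  #1 pop 0: in={} → {} (no change)
  #2 pop 1: in={} → {0,1,2} (was {1,2}); enqueue []
  #3 pop 2: in={} → {1} (was {}); enqueue []
  #4 pop 3: in={} → {} (no change)
  #5 pop 4: in={0,1,2} → {0,1,2} (was {}); enqueue [0,3]
  #6 pop 0: in={0,1,2} → {0,1,2} (was {}); enqueue [4]
  #7 pop 3: in={0,1,2} → {0,1,2} (was {}); enqueue [2]
  #8 pop 4: in={0,1,2} → {0,1,2} (no change)
  #9 pop 2: in={0,1,2} → {1} (no change)

Fixpoint:
  val[0] = {0,1,2}
  val[1] = {0,1,2}
  val[2] = {1}
  val[3] = {0,1,2}
  val[4] = {0,1,2}

9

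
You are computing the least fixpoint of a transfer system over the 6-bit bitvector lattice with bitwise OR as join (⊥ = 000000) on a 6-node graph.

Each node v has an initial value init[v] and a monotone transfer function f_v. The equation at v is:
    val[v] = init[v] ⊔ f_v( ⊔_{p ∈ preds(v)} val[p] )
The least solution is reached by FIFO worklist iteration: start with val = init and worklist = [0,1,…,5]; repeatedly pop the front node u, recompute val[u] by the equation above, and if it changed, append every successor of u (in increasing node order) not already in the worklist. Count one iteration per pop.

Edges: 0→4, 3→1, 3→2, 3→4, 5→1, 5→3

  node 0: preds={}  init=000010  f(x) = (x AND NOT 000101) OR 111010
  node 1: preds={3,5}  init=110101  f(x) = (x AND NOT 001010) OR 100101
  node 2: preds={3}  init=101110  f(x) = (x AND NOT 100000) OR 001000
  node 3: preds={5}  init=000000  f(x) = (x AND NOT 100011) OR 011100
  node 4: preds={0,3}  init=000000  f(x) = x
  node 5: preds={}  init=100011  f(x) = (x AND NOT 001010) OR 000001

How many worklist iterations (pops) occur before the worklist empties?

Worklist (8 pops):
  #1 pop 0: in=000000 → 111010 (was 000010); enqueue []
  #2 pop 1: in=100011 → 110101 (no change)
  #3 pop 2: in=000000 → 101110 (no change)
  #4 pop 3: in=100011 → 011100 (was 000000); enqueue [1,2]
  #5 pop 4: in=111110 → 111110 (was 000000); enqueue []
  #6 pop 5: in=000000 → 100011 (no change)
  #7 pop 1: in=111111 → 110101 (no change)
  #8 pop 2: in=011100 → 111110 (was 101110); enqueue []

Fixpoint:
  val[0] = 111010
  val[1] = 110101
  val[2] = 111110
  val[3] = 011100
  val[4] = 111110
  val[5] = 100011

8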